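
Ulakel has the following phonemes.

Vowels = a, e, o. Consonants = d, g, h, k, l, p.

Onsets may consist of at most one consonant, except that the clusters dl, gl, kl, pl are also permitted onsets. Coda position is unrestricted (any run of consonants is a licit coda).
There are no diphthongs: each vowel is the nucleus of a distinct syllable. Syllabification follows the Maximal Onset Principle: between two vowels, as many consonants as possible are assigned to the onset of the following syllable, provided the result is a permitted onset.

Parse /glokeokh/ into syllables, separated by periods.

Vowels present: o, e, o; each is a nucleus, giving 3 syllables.
Between /o/ (V1) and /e/ (V2): just /k/ — single C goes to the following onset.
Between /e/ (V2) and /o/ (V3): no consonants, so the boundary falls immediately after /e/.

glo.ke.okh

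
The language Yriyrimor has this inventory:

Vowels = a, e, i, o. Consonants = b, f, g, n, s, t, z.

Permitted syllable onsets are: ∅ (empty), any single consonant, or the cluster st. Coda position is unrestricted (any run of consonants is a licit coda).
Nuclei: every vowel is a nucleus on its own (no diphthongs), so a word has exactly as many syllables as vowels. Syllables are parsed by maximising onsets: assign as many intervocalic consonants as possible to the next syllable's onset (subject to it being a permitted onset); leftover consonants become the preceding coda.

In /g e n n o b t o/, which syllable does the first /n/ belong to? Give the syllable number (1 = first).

Vowels present: e, o, o; each is a nucleus, giving 3 syllables.
Between /e/ (V1) and /o/ (V2): cluster /nn/ — the longest permitted-onset suffix is /n/; onset = /n/, preceding coda = /n/.
Between /o/ (V2) and /o/ (V3): /bt/ splits as /b/ + /t/ (/t/ is the longest suffix that is a licit onset).
Syllabification: gen.nob.to.
The first /n/ is in the coda of syllable 1 (/gen/).

1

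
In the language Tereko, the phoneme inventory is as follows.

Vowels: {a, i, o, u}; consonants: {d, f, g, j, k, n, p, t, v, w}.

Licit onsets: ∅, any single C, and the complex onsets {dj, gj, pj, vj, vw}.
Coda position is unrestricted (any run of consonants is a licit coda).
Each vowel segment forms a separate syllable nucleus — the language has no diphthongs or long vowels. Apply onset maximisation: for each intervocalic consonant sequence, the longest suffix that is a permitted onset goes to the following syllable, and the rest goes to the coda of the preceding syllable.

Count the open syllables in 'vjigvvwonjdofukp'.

The vowels are i, o, o, u — 4 nuclei, so 4 syllables.
Between /i/ (V1) and /o/ (V2): /gvvw/ — longest licit onset from the right is /vw/, leaving /gv/ as coda.
Between /o/ (V2) and /o/ (V3): /njd/ — longest licit onset from the right is /d/, leaving /nj/ as coda.
Between /o/ (V3) and /u/ (V4): /f/ is a single consonant, so it becomes the next onset.
Putting it together: vjigv.vwonj.do.fukp.
Classifying each syllable: /vjigv/ (closed), /vwonj/ (closed), /do/ (open), /fukp/ (closed).
Open syllables: 1.

1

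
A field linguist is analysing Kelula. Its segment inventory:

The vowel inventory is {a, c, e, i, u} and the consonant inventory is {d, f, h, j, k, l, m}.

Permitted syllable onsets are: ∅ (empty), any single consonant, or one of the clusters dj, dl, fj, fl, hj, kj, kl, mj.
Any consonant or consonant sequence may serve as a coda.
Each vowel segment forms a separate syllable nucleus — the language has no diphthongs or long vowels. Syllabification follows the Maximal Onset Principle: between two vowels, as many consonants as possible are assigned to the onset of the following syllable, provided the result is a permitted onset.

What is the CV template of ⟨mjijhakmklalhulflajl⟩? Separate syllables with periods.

CCVC.CVCC.CCVC.CVC.CCVCC

Nuclei (vowels): i, a, a, u, a → 5 syllables.
V1 /i/ – V2 /a/: /jh/; trying suffixes from longest down, /h/ is the first permitted one, so coda /j/ | onset /h/.
V2 /a/ – V3 /a/: cluster /kmkl/ — the longest permitted-onset suffix is /kl/; onset = /kl/, preceding coda = /km/.
V3 /a/ – V4 /u/: /lh/ splits as /l/ + /h/ (/h/ is the longest suffix that is a licit onset).
V4 /u/ – V5 /a/: /lfl/ splits as /l/ + /fl/ (/fl/ is the longest suffix that is a licit onset).
So the parse is mjij.hakm.klal.hul.flajl.
Mapping each syllable to C/V: /mjij/ → CCVC, /hakm/ → CVCC, /klal/ → CCVC, /hul/ → CVC, /flajl/ → CCVCC.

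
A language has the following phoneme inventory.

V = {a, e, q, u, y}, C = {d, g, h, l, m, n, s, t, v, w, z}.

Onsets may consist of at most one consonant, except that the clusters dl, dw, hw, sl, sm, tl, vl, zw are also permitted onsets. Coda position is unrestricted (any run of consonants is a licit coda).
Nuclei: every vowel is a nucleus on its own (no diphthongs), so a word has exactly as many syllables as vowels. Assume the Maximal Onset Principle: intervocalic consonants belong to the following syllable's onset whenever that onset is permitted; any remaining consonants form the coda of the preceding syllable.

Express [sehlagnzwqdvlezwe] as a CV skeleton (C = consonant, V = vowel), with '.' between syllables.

Vowels present: e, a, q, e, e; each is a nucleus, giving 5 syllables.
σ1/σ2 boundary: /hl/; trying suffixes from longest down, /l/ is the first permitted one, so coda /h/ | onset /l/.
σ2/σ3 boundary: cluster /gnzw/ — the longest permitted-onset suffix is /zw/; onset = /zw/, preceding coda = /gn/.
σ3/σ4 boundary: cluster /dvl/ — the longest permitted-onset suffix is /vl/; onset = /vl/, preceding coda = /d/.
σ4/σ5 boundary: /zw/ is a licit onset in full, so it all attaches to the next syllable.
Syllabification: seh.lagn.zwqd.vle.zwe.
Mapping each syllable to C/V: /seh/ → CVC, /lagn/ → CVCC, /zwqd/ → CCVC, /vle/ → CCV, /zwe/ → CCV.

CVC.CVCC.CCVC.CCV.CCV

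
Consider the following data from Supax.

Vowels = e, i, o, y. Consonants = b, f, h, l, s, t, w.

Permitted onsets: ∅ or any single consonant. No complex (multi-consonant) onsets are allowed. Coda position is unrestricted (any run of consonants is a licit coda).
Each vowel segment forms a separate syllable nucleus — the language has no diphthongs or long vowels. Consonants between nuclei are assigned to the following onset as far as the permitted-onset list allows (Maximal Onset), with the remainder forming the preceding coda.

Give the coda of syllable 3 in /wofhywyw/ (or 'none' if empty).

Nuclei (vowels): o, y, y → 3 syllables.
Between /o/ (V1) and /y/ (V2): /fh/; trying suffixes from longest down, /h/ is the first permitted one, so coda /f/ | onset /h/.
Between /y/ (V2) and /y/ (V3): just /w/ — single C goes to the following onset.
Syllabification: wof.hy.wyw.
Syllable 3 is /wyw/: onset /w/, nucleus /y/, coda /w/.

w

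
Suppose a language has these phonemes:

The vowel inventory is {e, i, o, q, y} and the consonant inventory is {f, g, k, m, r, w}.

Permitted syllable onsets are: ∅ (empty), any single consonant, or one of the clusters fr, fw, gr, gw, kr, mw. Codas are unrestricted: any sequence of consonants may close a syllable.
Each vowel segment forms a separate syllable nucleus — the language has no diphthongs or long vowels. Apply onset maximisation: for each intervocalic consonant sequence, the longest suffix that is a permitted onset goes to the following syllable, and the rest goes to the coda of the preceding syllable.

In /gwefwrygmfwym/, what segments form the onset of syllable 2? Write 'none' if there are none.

The vowels are e, y, y — 3 nuclei, so 3 syllables.
σ1/σ2 boundary: /fwr/ splits as /fw/ + /r/ (/r/ is the longest suffix that is a licit onset).
σ2/σ3 boundary: /gmfw/ — longest licit onset from the right is /fw/, leaving /gm/ as coda.
Result: gwefw.rygm.fwym.
Syllable 2 is /rygm/: onset /r/, nucleus /y/, coda /gm/.

r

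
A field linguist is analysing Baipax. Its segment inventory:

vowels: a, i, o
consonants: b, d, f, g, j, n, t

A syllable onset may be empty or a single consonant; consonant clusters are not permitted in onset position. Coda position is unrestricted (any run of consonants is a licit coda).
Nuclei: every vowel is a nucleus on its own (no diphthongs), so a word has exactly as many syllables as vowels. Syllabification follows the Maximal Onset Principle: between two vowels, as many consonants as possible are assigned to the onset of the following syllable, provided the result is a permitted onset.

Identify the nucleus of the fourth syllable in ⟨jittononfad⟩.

a

Nuclei (vowels): i, o, o, a → 4 syllables.
The fourth nucleus (vowel 4 from the left) is /a/.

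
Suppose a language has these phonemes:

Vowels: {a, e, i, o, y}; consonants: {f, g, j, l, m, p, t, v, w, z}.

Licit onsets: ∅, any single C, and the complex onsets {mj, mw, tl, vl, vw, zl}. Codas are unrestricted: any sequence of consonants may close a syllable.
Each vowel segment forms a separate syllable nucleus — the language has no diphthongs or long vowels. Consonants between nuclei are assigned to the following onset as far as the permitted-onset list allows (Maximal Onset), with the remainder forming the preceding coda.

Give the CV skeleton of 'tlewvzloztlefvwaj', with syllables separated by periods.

CCVCC.CCVC.CCVC.CCVC

The vowels are e, o, e, a — 4 nuclei, so 4 syllables.
Between /e/ (V1) and /o/ (V2): /wvzl/ — longest licit onset from the right is /zl/, leaving /wv/ as coda.
Between /o/ (V2) and /e/ (V3): cluster /ztl/ — the longest permitted-onset suffix is /tl/; onset = /tl/, preceding coda = /z/.
Between /e/ (V3) and /a/ (V4): cluster /fvw/ — the longest permitted-onset suffix is /vw/; onset = /vw/, preceding coda = /f/.
So the parse is tlewv.zloz.tlef.vwaj.
Mapping each syllable to C/V: /tlewv/ → CCVCC, /zloz/ → CCVC, /tlef/ → CCVC, /vwaj/ → CCVC.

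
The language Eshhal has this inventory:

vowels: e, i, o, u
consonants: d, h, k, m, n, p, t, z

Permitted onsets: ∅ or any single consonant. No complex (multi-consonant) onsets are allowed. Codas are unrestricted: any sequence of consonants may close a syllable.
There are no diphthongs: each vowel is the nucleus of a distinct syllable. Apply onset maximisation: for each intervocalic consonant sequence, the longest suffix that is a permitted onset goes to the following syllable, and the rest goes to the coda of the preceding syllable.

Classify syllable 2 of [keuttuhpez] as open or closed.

closed

Nuclei (vowels): e, u, u, e → 4 syllables.
/e…u/ gap (V1→V2): no consonants, so the boundary falls immediately after /e/.
/u…u/ gap (V2→V3): /tt/ splits as /t/ + /t/ (/t/ is the longest suffix that is a licit onset).
/u…e/ gap (V3→V4): cluster /hp/ — the longest permitted-onset suffix is /p/; onset = /p/, preceding coda = /h/.
Syllabification: ke.ut.tuh.pez.
Syllable 2 is /ut/ with coda /t/, so it is closed.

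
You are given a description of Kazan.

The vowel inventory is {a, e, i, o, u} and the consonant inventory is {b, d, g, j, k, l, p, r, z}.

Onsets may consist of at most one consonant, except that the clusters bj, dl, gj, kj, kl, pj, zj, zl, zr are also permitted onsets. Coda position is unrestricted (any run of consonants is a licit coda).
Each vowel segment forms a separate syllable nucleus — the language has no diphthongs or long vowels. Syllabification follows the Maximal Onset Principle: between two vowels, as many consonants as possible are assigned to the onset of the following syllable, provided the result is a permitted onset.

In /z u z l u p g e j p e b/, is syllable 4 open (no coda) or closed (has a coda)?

The vowels are u, u, e, e — 4 nuclei, so 4 syllables.
/u…u/ gap (V1→V2): /zl/ — entire cluster is a permitted onset → onset /zl/, coda ∅.
/u…e/ gap (V2→V3): /pg/ — longest licit onset from the right is /g/, leaving /p/ as coda.
/e…e/ gap (V3→V4): /jp/; trying suffixes from longest down, /p/ is the first permitted one, so coda /j/ | onset /p/.
Syllabification: zu.zlup.gej.peb.
Syllable 4 is /peb/ with coda /b/, so it is closed.

closed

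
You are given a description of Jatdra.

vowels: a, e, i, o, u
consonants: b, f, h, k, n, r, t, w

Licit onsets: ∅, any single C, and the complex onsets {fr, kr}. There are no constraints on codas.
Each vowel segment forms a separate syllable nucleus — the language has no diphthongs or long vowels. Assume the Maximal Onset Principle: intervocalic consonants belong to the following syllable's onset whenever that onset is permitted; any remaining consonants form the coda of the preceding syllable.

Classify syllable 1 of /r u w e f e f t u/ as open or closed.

open

Nuclei (vowels): u, e, e, u → 4 syllables.
Between /u/ (V1) and /e/ (V2): just /w/ — single C goes to the following onset.
Between /e/ (V2) and /e/ (V3): just /f/ — single C goes to the following onset.
Between /e/ (V3) and /u/ (V4): /ft/; trying suffixes from longest down, /t/ is the first permitted one, so coda /f/ | onset /t/.
Putting it together: ru.we.fef.tu.
Syllable 1 is /ru/; it ends in its nucleus with no coda, so it is open.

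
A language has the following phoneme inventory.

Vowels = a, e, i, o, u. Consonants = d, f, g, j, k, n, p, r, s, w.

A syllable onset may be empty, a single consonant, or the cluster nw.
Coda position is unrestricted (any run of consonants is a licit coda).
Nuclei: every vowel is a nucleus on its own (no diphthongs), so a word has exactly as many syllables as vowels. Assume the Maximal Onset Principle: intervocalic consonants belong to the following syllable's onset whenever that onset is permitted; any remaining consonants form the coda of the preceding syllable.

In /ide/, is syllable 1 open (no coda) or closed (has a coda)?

open

Nuclei (vowels): i, e → 2 syllables.
V1 /i/ – V2 /e/: /d/ → onset of the next syllable (single consonants are always licit onsets).
Putting it together: i.de.
Syllable 1 is /i/; it ends in its nucleus with no coda, so it is open.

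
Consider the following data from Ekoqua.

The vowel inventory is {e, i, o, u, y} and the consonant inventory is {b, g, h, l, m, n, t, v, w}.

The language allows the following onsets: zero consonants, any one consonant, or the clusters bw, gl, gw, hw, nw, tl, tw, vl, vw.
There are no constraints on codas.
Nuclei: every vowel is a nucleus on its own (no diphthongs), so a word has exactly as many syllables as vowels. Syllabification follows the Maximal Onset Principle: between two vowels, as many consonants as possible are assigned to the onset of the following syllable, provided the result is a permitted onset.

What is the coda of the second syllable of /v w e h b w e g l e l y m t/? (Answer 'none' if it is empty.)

none

Vowels present: e, e, e, y; each is a nucleus, giving 4 syllables.
Between /e/ (V1) and /e/ (V2): /hbw/; trying suffixes from longest down, /bw/ is the first permitted one, so coda /h/ | onset /bw/.
Between /e/ (V2) and /e/ (V3): /gl/ is a licit onset in full, so it all attaches to the next syllable.
Between /e/ (V3) and /y/ (V4): just /l/ — single C goes to the following onset.
Syllabification: vweh.bwe.gle.lymt.
Syllable 2 is /bwe/: onset /bw/, nucleus /e/, coda ∅.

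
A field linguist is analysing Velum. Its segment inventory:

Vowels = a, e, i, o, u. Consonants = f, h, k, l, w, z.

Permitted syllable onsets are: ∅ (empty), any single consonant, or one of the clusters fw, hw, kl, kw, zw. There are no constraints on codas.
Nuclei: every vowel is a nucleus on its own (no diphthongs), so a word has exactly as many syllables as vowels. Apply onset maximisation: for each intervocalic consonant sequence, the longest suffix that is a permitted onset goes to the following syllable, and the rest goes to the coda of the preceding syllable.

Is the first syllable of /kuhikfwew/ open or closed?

open

Nuclei (vowels): u, i, e → 3 syllables.
σ1/σ2 boundary: just /h/ — single C goes to the following onset.
σ2/σ3 boundary: /kfw/; trying suffixes from longest down, /fw/ is the first permitted one, so coda /k/ | onset /fw/.
Putting it together: ku.hik.fwew.
Syllable 1 is /ku/; it ends in its nucleus with no coda, so it is open.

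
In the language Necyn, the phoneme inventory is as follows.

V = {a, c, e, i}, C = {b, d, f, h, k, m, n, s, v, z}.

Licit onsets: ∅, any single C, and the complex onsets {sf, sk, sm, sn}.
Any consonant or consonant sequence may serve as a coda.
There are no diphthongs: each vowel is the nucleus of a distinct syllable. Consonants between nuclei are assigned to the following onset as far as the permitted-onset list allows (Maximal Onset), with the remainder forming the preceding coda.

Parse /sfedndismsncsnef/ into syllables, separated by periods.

Nuclei (vowels): e, i, c, e → 4 syllables.
Between /e/ (V1) and /i/ (V2): cluster /dnd/ — the longest permitted-onset suffix is /d/; onset = /d/, preceding coda = /dn/.
Between /i/ (V2) and /c/ (V3): cluster /smsn/ — the longest permitted-onset suffix is /sn/; onset = /sn/, preceding coda = /sm/.
Between /c/ (V3) and /e/ (V4): /sn/ is a licit onset in full, so it all attaches to the next syllable.

sfedn.dism.snc.snef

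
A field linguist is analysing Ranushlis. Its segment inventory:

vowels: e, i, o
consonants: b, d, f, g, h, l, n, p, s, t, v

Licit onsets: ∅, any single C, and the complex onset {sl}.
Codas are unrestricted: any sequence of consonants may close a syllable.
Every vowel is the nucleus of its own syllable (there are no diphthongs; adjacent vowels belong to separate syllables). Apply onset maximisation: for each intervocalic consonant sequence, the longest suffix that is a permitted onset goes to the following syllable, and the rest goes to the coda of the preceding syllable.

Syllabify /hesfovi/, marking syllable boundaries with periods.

Vowels present: e, o, i; each is a nucleus, giving 3 syllables.
Between /e/ (V1) and /o/ (V2): cluster /sf/ — the longest permitted-onset suffix is /f/; onset = /f/, preceding coda = /s/.
Between /o/ (V2) and /i/ (V3): /v/ → onset of the next syllable (single consonants are always licit onsets).

hes.fo.vi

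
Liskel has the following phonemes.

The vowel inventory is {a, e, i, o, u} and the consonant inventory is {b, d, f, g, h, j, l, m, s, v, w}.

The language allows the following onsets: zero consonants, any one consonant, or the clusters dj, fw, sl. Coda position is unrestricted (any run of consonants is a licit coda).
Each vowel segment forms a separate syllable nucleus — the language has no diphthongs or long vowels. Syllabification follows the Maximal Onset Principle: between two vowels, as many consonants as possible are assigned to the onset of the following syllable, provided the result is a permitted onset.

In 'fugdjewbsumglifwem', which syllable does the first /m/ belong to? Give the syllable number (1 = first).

3

The vowels are u, e, u, i, e — 5 nuclei, so 5 syllables.
/u…e/ gap (V1→V2): cluster /gdj/ — the longest permitted-onset suffix is /dj/; onset = /dj/, preceding coda = /g/.
/e…u/ gap (V2→V3): /wbs/ — longest licit onset from the right is /s/, leaving /wb/ as coda.
/u…i/ gap (V3→V4): cluster /mgl/ — the longest permitted-onset suffix is /l/; onset = /l/, preceding coda = /mg/.
/i…e/ gap (V4→V5): cluster /fw/ — /fw/ is itself a permitted onset, so the whole cluster goes right; preceding coda = ∅.
Result: fug.djewb.sumg.li.fwem.
The first /m/ is in the coda of syllable 3 (/sumg/).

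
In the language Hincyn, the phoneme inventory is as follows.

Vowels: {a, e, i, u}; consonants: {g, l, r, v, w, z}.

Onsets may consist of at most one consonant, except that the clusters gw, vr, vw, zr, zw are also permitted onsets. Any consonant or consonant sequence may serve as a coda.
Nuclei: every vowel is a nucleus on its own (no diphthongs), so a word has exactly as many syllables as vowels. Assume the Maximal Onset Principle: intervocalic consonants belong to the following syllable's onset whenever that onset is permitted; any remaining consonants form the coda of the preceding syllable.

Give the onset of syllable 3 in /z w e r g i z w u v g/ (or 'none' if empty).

zw

Nuclei (vowels): e, i, u → 3 syllables.
Between /e/ (V1) and /i/ (V2): /rg/; trying suffixes from longest down, /g/ is the first permitted one, so coda /r/ | onset /g/.
Between /i/ (V2) and /u/ (V3): /zw/ is a licit onset in full, so it all attaches to the next syllable.
Syllabification: zwer.gi.zwuvg.
Syllable 3 is /zwuvg/: onset /zw/, nucleus /u/, coda /vg/.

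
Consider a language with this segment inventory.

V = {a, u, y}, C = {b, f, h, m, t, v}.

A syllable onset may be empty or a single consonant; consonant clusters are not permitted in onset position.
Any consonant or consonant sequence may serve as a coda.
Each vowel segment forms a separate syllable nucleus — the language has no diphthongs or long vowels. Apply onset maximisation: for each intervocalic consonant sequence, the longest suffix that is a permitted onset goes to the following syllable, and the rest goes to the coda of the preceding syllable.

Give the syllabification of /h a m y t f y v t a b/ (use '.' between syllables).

ha.myt.fyv.tab

The vowels are a, y, y, a — 4 nuclei, so 4 syllables.
V1 /a/ – V2 /y/: just /m/ — single C goes to the following onset.
V2 /y/ – V3 /y/: /tf/ — longest licit onset from the right is /f/, leaving /t/ as coda.
V3 /y/ – V4 /a/: /vt/; trying suffixes from longest down, /t/ is the first permitted one, so coda /v/ | onset /t/.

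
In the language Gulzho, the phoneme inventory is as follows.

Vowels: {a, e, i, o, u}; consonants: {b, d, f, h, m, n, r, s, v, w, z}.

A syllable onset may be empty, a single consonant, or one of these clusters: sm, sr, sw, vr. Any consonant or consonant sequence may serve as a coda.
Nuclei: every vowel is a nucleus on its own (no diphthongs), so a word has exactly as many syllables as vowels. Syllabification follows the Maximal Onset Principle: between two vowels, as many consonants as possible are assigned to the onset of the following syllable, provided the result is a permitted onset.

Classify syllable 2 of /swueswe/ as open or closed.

open

The vowels are u, e, e — 3 nuclei, so 3 syllables.
σ1/σ2 boundary: hiatus — the boundary sits between the two vowels.
σ2/σ3 boundary: /sw/ — entire cluster is a permitted onset → onset /sw/, coda ∅.
Syllabification: swu.e.swe.
Syllable 2 is /e/; it ends in its nucleus with no coda, so it is open.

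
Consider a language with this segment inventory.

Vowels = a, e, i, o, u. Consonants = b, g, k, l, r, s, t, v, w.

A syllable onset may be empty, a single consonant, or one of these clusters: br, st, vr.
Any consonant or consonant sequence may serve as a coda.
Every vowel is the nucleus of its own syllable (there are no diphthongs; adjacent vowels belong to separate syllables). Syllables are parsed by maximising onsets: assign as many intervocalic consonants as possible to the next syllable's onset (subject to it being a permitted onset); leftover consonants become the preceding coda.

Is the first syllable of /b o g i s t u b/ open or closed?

open

Vowels present: o, i, u; each is a nucleus, giving 3 syllables.
Between /o/ (V1) and /i/ (V2): /g/ is a single consonant, so it becomes the next onset.
Between /i/ (V2) and /u/ (V3): /st/ — entire cluster is a permitted onset → onset /st/, coda ∅.
Putting it together: bo.gi.stub.
Syllable 1 is /bo/; it ends in its nucleus with no coda, so it is open.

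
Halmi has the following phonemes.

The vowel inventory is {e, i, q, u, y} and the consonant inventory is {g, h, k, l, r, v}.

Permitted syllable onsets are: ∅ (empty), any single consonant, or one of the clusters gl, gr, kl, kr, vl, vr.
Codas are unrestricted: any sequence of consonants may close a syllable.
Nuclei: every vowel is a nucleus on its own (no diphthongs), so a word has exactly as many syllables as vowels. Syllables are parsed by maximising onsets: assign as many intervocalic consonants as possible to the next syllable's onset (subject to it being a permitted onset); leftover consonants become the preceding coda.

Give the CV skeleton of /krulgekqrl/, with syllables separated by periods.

Vowels present: u, e, q; each is a nucleus, giving 3 syllables.
σ1/σ2 boundary: /lg/ — longest licit onset from the right is /g/, leaving /l/ as coda.
σ2/σ3 boundary: /k/ is a single consonant, so it becomes the next onset.
Putting it together: krul.ge.kqrl.
Mapping each syllable to C/V: /krul/ → CCVC, /ge/ → CV, /kqrl/ → CVCC.

CCVC.CV.CVCC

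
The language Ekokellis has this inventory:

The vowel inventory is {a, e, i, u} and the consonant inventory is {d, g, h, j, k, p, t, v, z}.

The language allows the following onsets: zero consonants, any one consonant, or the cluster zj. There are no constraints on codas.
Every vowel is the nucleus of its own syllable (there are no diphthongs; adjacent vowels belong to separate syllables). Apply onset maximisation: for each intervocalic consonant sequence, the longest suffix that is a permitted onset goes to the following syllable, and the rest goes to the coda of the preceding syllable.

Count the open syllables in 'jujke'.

Vowels present: u, e; each is a nucleus, giving 2 syllables.
/u…e/ gap (V1→V2): cluster /jk/ — the longest permitted-onset suffix is /k/; onset = /k/, preceding coda = /j/.
So the parse is juj.ke.
Classifying each syllable: /juj/ (closed), /ke/ (open).
Open syllables: 1.

1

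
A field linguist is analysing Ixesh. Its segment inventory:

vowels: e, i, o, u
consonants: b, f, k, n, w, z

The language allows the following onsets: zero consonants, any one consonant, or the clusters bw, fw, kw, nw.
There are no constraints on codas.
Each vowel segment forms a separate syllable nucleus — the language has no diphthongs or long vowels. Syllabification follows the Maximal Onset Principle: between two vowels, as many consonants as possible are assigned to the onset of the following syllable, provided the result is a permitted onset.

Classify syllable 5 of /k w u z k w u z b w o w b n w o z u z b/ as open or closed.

closed

Vowels present: u, u, o, o, u; each is a nucleus, giving 5 syllables.
V1 /u/ – V2 /u/: /zkw/; trying suffixes from longest down, /kw/ is the first permitted one, so coda /z/ | onset /kw/.
V2 /u/ – V3 /o/: /zbw/; trying suffixes from longest down, /bw/ is the first permitted one, so coda /z/ | onset /bw/.
V3 /o/ – V4 /o/: /wbnw/ splits as /wb/ + /nw/ (/nw/ is the longest suffix that is a licit onset).
V4 /o/ – V5 /u/: just /z/ — single C goes to the following onset.
So the parse is kwuz.kwuz.bwowb.nwo.zuzb.
Syllable 5 is /zuzb/ with coda /zb/, so it is closed.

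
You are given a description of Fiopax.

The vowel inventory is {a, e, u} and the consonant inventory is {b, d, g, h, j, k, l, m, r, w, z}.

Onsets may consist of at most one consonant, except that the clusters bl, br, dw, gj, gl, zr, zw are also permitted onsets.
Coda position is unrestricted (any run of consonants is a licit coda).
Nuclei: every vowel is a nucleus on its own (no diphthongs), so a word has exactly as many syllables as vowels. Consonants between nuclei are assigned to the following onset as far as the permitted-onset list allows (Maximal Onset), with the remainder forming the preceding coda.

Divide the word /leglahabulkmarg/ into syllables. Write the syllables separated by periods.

le.gla.ha.bulk.marg

Vowels present: e, a, a, u, a; each is a nucleus, giving 5 syllables.
V1 /e/ – V2 /a/: /gl/ is a licit onset in full, so it all attaches to the next syllable.
V2 /a/ – V3 /a/: just /h/ — single C goes to the following onset.
V3 /a/ – V4 /u/: just /b/ — single C goes to the following onset.
V4 /u/ – V5 /a/: /lkm/ — longest licit onset from the right is /m/, leaving /lk/ as coda.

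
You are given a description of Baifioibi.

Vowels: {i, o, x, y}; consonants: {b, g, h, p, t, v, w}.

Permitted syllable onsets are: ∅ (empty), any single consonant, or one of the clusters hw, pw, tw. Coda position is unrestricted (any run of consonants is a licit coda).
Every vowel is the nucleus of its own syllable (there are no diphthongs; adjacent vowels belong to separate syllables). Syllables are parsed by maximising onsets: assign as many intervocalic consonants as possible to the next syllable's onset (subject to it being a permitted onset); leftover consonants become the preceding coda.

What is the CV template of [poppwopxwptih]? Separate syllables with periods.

Nuclei (vowels): o, o, x, i → 4 syllables.
Between /o/ (V1) and /o/ (V2): cluster /ppw/ — the longest permitted-onset suffix is /pw/; onset = /pw/, preceding coda = /p/.
Between /o/ (V2) and /x/ (V3): /p/ is a single consonant, so it becomes the next onset.
Between /x/ (V3) and /i/ (V4): /wpt/ — longest licit onset from the right is /t/, leaving /wp/ as coda.
So the parse is pop.pwo.pxwp.tih.
Mapping each syllable to C/V: /pop/ → CVC, /pwo/ → CCV, /pxwp/ → CVCC, /tih/ → CVC.

CVC.CCV.CVCC.CVC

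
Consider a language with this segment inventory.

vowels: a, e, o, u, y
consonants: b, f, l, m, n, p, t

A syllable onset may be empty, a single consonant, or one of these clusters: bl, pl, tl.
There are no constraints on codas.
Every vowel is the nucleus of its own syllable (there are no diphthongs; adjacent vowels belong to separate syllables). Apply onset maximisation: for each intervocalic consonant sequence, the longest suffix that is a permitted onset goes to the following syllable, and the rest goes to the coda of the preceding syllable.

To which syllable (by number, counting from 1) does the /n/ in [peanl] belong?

Vowels present: e, a; each is a nucleus, giving 2 syllables.
Between /e/ (V1) and /a/ (V2): no consonants, so the boundary falls immediately after /e/.
Syllabification: pe.anl.
The /n/ is in the coda of syllable 2 (/anl/).

2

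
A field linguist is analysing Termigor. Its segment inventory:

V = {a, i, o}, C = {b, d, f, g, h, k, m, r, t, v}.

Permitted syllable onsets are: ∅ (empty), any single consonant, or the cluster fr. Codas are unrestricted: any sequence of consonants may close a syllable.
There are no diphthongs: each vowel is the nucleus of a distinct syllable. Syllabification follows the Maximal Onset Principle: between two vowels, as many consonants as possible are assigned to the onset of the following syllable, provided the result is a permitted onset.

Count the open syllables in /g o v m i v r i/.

1

Vowels present: o, i, i; each is a nucleus, giving 3 syllables.
σ1/σ2 boundary: cluster /vm/ — the longest permitted-onset suffix is /m/; onset = /m/, preceding coda = /v/.
σ2/σ3 boundary: /vr/ splits as /v/ + /r/ (/r/ is the longest suffix that is a licit onset).
Syllabification: gov.miv.ri.
Classifying each syllable: /gov/ (closed), /miv/ (closed), /ri/ (open).
Open syllables: 1.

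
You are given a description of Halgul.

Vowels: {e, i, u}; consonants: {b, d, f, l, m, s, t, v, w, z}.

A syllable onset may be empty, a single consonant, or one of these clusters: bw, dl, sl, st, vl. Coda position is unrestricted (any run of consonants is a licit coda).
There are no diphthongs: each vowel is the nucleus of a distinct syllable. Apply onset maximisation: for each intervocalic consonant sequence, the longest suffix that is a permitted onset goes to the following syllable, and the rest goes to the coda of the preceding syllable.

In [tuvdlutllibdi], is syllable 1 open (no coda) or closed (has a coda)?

The vowels are u, u, i, i — 4 nuclei, so 4 syllables.
σ1/σ2 boundary: /vdl/ — longest licit onset from the right is /dl/, leaving /v/ as coda.
σ2/σ3 boundary: /tll/ splits as /tl/ + /l/ (/l/ is the longest suffix that is a licit onset).
σ3/σ4 boundary: /bd/ — longest licit onset from the right is /d/, leaving /b/ as coda.
Result: tuv.dlutl.lib.di.
Syllable 1 is /tuv/ with coda /v/, so it is closed.

closed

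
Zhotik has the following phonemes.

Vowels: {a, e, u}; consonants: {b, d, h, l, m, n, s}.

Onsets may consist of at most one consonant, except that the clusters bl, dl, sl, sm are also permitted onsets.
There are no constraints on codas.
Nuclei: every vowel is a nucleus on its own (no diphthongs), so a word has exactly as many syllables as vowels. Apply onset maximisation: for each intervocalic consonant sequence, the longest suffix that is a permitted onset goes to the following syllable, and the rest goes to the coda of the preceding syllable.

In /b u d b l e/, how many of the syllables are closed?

1

Vowels present: u, e; each is a nucleus, giving 2 syllables.
V1 /u/ – V2 /e/: cluster /dbl/ — the longest permitted-onset suffix is /bl/; onset = /bl/, preceding coda = /d/.
So the parse is bud.ble.
Classifying each syllable: /bud/ (closed), /ble/ (open).
Closed syllables: 1.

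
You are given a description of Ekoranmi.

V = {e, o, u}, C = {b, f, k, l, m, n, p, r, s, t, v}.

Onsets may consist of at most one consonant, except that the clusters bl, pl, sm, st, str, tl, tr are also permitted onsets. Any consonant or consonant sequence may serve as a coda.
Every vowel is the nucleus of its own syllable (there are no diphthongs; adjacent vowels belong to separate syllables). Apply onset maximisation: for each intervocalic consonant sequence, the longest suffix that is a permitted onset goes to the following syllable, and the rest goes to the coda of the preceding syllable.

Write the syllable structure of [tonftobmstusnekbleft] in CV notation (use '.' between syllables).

CVCC.CVCC.CCVC.CVC.CCVCC

Vowels present: o, o, u, e, e; each is a nucleus, giving 5 syllables.
σ1/σ2 boundary: /nft/ — longest licit onset from the right is /t/, leaving /nf/ as coda.
σ2/σ3 boundary: /bmst/ splits as /bm/ + /st/ (/st/ is the longest suffix that is a licit onset).
σ3/σ4 boundary: /sn/; trying suffixes from longest down, /n/ is the first permitted one, so coda /s/ | onset /n/.
σ4/σ5 boundary: /kbl/; trying suffixes from longest down, /bl/ is the first permitted one, so coda /k/ | onset /bl/.
So the parse is tonf.tobm.stus.nek.bleft.
Mapping each syllable to C/V: /tonf/ → CVCC, /tobm/ → CVCC, /stus/ → CCVC, /nek/ → CVC, /bleft/ → CCVCC.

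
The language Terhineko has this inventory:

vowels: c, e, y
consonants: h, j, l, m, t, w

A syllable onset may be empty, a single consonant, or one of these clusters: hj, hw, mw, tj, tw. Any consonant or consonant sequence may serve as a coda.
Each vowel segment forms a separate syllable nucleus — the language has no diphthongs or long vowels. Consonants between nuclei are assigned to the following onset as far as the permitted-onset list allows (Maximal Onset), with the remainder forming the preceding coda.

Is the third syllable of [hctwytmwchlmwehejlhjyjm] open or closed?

closed

Vowels present: c, y, c, e, e, y; each is a nucleus, giving 6 syllables.
Between /c/ (V1) and /y/ (V2): /tw/ is a licit onset in full, so it all attaches to the next syllable.
Between /y/ (V2) and /c/ (V3): /tmw/; trying suffixes from longest down, /mw/ is the first permitted one, so coda /t/ | onset /mw/.
Between /c/ (V3) and /e/ (V4): cluster /hlmw/ — the longest permitted-onset suffix is /mw/; onset = /mw/, preceding coda = /hl/.
Between /e/ (V4) and /e/ (V5): just /h/ — single C goes to the following onset.
Between /e/ (V5) and /y/ (V6): /jlhj/ — longest licit onset from the right is /hj/, leaving /jl/ as coda.
Syllabification: hc.twyt.mwchl.mwe.hejl.hjyjm.
Syllable 3 is /mwchl/ with coda /hl/, so it is closed.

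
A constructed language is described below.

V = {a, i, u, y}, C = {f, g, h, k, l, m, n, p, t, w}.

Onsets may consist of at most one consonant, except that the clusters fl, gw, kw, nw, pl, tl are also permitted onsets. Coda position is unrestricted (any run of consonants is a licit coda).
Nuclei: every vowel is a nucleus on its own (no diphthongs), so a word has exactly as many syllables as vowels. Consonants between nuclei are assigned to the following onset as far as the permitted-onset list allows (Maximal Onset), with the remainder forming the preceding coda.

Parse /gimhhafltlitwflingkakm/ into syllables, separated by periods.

Vowels present: i, a, i, i, a; each is a nucleus, giving 5 syllables.
Between /i/ (V1) and /a/ (V2): /mhh/ — longest licit onset from the right is /h/, leaving /mh/ as coda.
Between /a/ (V2) and /i/ (V3): /fltl/ splits as /fl/ + /tl/ (/tl/ is the longest suffix that is a licit onset).
Between /i/ (V3) and /i/ (V4): /twfl/; trying suffixes from longest down, /fl/ is the first permitted one, so coda /tw/ | onset /fl/.
Between /i/ (V4) and /a/ (V5): /ngk/; trying suffixes from longest down, /k/ is the first permitted one, so coda /ng/ | onset /k/.

gimh.hafl.tlitw.fling.kakm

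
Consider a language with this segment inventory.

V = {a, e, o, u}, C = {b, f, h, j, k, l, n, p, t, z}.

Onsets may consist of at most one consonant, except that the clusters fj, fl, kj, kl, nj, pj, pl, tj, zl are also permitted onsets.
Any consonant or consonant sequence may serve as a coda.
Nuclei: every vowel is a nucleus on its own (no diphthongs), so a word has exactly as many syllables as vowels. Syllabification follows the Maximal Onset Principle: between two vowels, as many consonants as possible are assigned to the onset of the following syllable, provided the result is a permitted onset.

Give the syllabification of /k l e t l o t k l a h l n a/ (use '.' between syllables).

The vowels are e, o, a, a — 4 nuclei, so 4 syllables.
V1 /e/ – V2 /o/: /tl/; trying suffixes from longest down, /l/ is the first permitted one, so coda /t/ | onset /l/.
V2 /o/ – V3 /a/: /tkl/ — longest licit onset from the right is /kl/, leaving /t/ as coda.
V3 /a/ – V4 /a/: cluster /hln/ — the longest permitted-onset suffix is /n/; onset = /n/, preceding coda = /hl/.

klet.lot.klahl.na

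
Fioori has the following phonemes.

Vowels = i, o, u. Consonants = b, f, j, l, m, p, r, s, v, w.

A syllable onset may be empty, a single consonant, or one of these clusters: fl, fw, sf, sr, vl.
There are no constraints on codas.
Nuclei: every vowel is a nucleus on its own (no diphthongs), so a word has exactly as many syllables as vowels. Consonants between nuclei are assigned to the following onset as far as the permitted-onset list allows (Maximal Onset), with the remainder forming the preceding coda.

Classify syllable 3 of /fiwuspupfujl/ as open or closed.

closed

Nuclei (vowels): i, u, u, u → 4 syllables.
/i…u/ gap (V1→V2): /w/ is a single consonant, so it becomes the next onset.
/u…u/ gap (V2→V3): /sp/ splits as /s/ + /p/ (/p/ is the longest suffix that is a licit onset).
/u…u/ gap (V3→V4): /pf/ — longest licit onset from the right is /f/, leaving /p/ as coda.
So the parse is fi.wus.pup.fujl.
Syllable 3 is /pup/ with coda /p/, so it is closed.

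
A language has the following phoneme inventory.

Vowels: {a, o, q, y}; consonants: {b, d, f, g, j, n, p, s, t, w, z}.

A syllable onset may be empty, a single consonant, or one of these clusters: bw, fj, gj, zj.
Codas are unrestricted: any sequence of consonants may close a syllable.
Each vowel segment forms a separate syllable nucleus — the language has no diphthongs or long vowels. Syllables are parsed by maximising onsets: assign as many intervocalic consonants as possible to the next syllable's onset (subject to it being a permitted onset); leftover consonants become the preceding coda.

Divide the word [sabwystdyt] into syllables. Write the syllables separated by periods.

Vowels present: a, y, y; each is a nucleus, giving 3 syllables.
/a…y/ gap (V1→V2): /bw/ is a licit onset in full, so it all attaches to the next syllable.
/y…y/ gap (V2→V3): /std/ splits as /st/ + /d/ (/d/ is the longest suffix that is a licit onset).

sa.bwyst.dyt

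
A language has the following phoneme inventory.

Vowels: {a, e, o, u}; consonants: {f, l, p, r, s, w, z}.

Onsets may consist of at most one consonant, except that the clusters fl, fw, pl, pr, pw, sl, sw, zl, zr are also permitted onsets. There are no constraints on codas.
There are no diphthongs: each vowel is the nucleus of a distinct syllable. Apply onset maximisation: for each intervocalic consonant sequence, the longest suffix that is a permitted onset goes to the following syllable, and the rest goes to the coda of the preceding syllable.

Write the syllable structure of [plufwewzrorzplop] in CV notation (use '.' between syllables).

Nuclei (vowels): u, e, o, o → 4 syllables.
/u…e/ gap (V1→V2): /fw/ — entire cluster is a permitted onset → onset /fw/, coda ∅.
/e…o/ gap (V2→V3): cluster /wzr/ — the longest permitted-onset suffix is /zr/; onset = /zr/, preceding coda = /w/.
/o…o/ gap (V3→V4): /rzpl/ splits as /rz/ + /pl/ (/pl/ is the longest suffix that is a licit onset).
Putting it together: plu.fwew.zrorz.plop.
Mapping each syllable to C/V: /plu/ → CCV, /fwew/ → CCVC, /zrorz/ → CCVCC, /plop/ → CCVC.

CCV.CCVC.CCVCC.CCVC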